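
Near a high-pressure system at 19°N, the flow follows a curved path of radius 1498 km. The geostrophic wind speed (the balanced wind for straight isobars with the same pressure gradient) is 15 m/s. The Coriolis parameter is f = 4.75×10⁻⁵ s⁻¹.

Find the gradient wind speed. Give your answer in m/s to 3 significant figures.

Around a high, pressure-gradient force acts outward with centrifugal, so Coriolis balances both:
fV = (1/ρ)|∂P/∂n| + V²/R  →  V² − fR·V + fR·V_g = 0
With fR = 4.75×10⁻⁵ × 1498×10³ m = 71.2 m/s:
V = [fR − √((fR)² − 4 fR V_g)]/2 = [71.2 − √(71.2² − 4×71.2×15)]/2 = 21.5 m/s
Supergeostrophic (V > V_g = 15 m/s), as expected around a high.

21.5 m/s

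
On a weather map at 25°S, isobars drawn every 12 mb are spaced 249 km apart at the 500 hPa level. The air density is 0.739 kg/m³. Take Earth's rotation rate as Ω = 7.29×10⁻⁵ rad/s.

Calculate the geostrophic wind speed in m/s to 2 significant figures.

110 m/s

Coriolis parameter at 25°S:
f = 2Ω sin φ = 2 × 7.29×10⁻⁵ × sin 25° = 6.16×10⁻⁵ s⁻¹
Pressure gradient: |∂P/∂n| = 1200 Pa / 249000 m = 4.82×10⁻³ Pa/m
Geostrophic balance (pressure-gradient force = Coriolis force):
V_g = (1/(fρ)) |∂P/∂n| = 4.82×10⁻³ / (6.16×10⁻⁵ × 0.739) = 106 m/s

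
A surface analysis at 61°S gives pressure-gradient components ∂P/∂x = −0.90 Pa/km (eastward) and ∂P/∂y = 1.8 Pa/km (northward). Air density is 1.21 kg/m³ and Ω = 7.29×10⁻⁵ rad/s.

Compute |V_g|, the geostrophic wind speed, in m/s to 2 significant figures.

13 m/s

Coriolis parameter at 61°S:
f = 2Ω sin φ = 2 × 7.29×10⁻⁵ × sin 61° = 1.28×10⁻⁴ s⁻¹
In the Southern Hemisphere f is negative: f = −1.28×10⁻⁴ s⁻¹.
Component geostrophic relations (x east, y north):
u_g = −(1/(fρ)) ∂P/∂y,  v_g = (1/(fρ)) ∂P/∂x
u_g = −(1.8×10⁻³)/(−1.28×10⁻⁴ × 1.21) = 11.7 m/s;  v_g = (−0.90×10⁻³)/(−1.28×10⁻⁴ × 1.21) = 5.83 m/s
|V_g| = √(u_g² + v_g²) = 13.0 m/s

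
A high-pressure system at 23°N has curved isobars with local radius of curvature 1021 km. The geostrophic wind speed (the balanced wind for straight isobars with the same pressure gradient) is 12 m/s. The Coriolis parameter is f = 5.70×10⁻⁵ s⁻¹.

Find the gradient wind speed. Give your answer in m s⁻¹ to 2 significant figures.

Around a high, pressure-gradient force acts outward with centrifugal, so Coriolis balances both:
fV = (1/ρ)|∂P/∂n| + V²/R  →  V² − fR·V + fR·V_g = 0
With fR = 5.70×10⁻⁵ × 1021×10³ m = 58.2 m/s:
V = [fR − √((fR)² − 4 fR V_g)]/2 = [58.2 − √(58.2² − 4×58.2×12)]/2 = 16.9 m/s
Supergeostrophic (V > V_g = 12 m/s), as expected around a high.

17 m s⁻¹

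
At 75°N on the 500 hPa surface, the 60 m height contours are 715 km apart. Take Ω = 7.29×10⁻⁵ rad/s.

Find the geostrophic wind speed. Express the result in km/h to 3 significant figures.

Coriolis parameter at 75°N:
f = 2Ω sin φ = 2 × 7.29×10⁻⁵ × sin 75° = 1.41×10⁻⁴ s⁻¹
Height gradient: |∂Z/∂n| = 60 m / 715000 m = 8.39×10⁻⁵
On a pressure surface, geostrophic balance gives V_g = (g/f)|∂Z/∂n|:
V_g = 9.81 × 8.39×10⁻⁵ / 1.41×10⁻⁴ = 5.85 m/s
Converting: 5.85 m/s × 3.6 = 21.0 km/h

21.0 km/h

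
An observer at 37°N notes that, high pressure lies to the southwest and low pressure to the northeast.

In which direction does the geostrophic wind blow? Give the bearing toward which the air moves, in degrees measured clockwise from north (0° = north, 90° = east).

135°

The pressure-gradient force points toward the northeast (bearing 045°).
Geostrophic balance: in the Northern Hemisphere the Coriolis force deflects motion to the right, so the geostrophic wind blows 90° to the right of the pressure-gradient force (low pressure on the left).
Rotating 045° by 90° clockwise gives 135° — the wind blows toward the southeast.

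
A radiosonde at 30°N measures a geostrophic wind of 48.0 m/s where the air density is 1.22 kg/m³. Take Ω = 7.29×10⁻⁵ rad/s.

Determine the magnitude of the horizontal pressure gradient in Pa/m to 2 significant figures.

Coriolis parameter at 30°N:
f = 2Ω sin φ = 2 × 7.29×10⁻⁵ × sin 30° = 7.29×10⁻⁵ s⁻¹
Geostrophic balance rearranged: |∂P/∂n| = f ρ V_g
|∂P/∂n| = 7.29×10⁻⁵ × 1.22 × 48.0 = 4.27×10⁻³ Pa/m

4.3×10⁻³ Pa/m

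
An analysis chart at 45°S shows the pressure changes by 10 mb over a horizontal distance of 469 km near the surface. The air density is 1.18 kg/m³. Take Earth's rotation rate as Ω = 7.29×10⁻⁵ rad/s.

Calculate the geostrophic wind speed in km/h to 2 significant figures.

63 km/h

Coriolis parameter at 45°S:
f = 2Ω sin φ = 2 × 7.29×10⁻⁵ × sin 45° = 1.03×10⁻⁴ s⁻¹
Pressure gradient: |∂P/∂n| = 1000 Pa / 469000 m = 2.13×10⁻³ Pa/m
Geostrophic balance (pressure-gradient force = Coriolis force):
V_g = (1/(fρ)) |∂P/∂n| = 2.13×10⁻³ / (1.03×10⁻⁴ × 1.18) = 17.5 m/s
Converting: 17.5 m/s × 3.6 = 63 km/h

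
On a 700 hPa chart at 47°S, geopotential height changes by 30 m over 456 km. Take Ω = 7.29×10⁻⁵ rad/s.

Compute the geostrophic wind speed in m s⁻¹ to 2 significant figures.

6.1 m s⁻¹

Coriolis parameter at 47°S:
f = 2Ω sin φ = 2 × 7.29×10⁻⁵ × sin 47° = 1.07×10⁻⁴ s⁻¹
Height gradient: |∂Z/∂n| = 30 m / 456000 m = 6.58×10⁻⁵
On a pressure surface, geostrophic balance gives V_g = (g/f)|∂Z/∂n|:
V_g = 9.81 × 6.58×10⁻⁵ / 1.07×10⁻⁴ = 6.05 m/s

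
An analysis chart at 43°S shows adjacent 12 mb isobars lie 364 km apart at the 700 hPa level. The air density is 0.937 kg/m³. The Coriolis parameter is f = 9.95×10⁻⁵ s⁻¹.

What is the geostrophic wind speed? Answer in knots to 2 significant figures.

69 knots

Pressure gradient: |∂P/∂n| = 1200 Pa / 364000 m = 3.30×10⁻³ Pa/m
Geostrophic balance (pressure-gradient force = Coriolis force):
V_g = (1/(fρ)) |∂P/∂n| = 3.30×10⁻³ / (9.95×10⁻⁵ × 0.937) = 35.4 m/s
Converting: 35.4 m/s × 1.944 = 69 knots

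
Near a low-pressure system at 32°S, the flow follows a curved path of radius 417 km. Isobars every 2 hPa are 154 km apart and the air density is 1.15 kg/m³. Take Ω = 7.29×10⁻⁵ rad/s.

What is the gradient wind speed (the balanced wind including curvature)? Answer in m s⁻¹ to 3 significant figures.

10.9 m s⁻¹

Coriolis parameter at 32°S:
f = 2Ω sin φ = 2 × 7.29×10⁻⁵ × sin 32° = 7.73×10⁻⁵ s⁻¹
Pressure gradient: |∂P/∂n| = 200 Pa / 154000 m = 1.30×10⁻³ Pa/m
Geostrophic speed: V_g = |∂P/∂n|/(fρ) = 1.30×10⁻³/(7.73×10⁻⁵ × 1.15) = 14.6 m/s
Around a low, centrifugal force acts outward with Coriolis, so pressure-gradient force balances both:
(1/ρ)|∂P/∂n| = fV + V²/R  →  V² + fR·V − fR·V_g = 0
With fR = 7.73×10⁻⁵ × 417×10³ m = 32.2 m/s:
V = [−fR + √((fR)² + 4 fR V_g)]/2 = [−32.2 + √(32.2² + 4×32.2×14.6)]/2 = 10.9 m/s
Subgeostrophic (V < V_g = 14.6 m/s), as expected around a low.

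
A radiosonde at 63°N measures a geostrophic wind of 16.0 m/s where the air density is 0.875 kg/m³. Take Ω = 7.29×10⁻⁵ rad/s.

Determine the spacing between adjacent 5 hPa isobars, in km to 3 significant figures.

Coriolis parameter at 63°N:
f = 2Ω sin φ = 2 × 7.29×10⁻⁵ × sin 63° = 1.30×10⁻⁴ s⁻¹
Geostrophic balance rearranged: |∂P/∂n| = f ρ V_g
|∂P/∂n| = 1.30×10⁻⁴ × 0.875 × 16.0 = 1.82×10⁻³ Pa/m
Isobar spacing: Δn = ΔP/|∂P/∂n| = 500 Pa / 1.82×10⁻³ Pa/m = 274918 m ≈ 275 km

275 km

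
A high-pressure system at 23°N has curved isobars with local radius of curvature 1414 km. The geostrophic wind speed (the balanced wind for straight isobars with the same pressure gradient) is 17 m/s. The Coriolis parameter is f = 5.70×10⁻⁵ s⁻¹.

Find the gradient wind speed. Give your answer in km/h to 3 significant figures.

Around a high, pressure-gradient force acts outward with centrifugal, so Coriolis balances both:
fV = (1/ρ)|∂P/∂n| + V²/R  →  V² − fR·V + fR·V_g = 0
With fR = 5.70×10⁻⁵ × 1414×10³ m = 80.6 m/s:
V = [fR − √((fR)² − 4 fR V_g)]/2 = [80.6 − √(80.6² − 4×80.6×17)]/2 = 24.4 m/s
Supergeostrophic (V > V_g = 17 m/s), as expected around a high.
Converting: 24.4 m/s × 3.6 = 87.7 km/h

87.7 km/h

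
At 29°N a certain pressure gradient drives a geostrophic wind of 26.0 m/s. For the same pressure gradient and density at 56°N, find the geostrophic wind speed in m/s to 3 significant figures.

With the same pressure gradient and density, V_g ∝ 1/f ∝ 1/sin φ.
V₂ = V₁ · sin φ₁ / sin φ₂ = 26.0 × sin 29° / sin 56°
V₂ = 26.0 × 0.4848/0.8290 = 15.2 m/s

15.2 m/s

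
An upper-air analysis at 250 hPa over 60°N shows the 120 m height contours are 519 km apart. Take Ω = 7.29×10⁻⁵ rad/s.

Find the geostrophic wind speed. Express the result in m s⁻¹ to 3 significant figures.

18.0 m s⁻¹

Coriolis parameter at 60°N:
f = 2Ω sin φ = 2 × 7.29×10⁻⁵ × sin 60° = 1.26×10⁻⁴ s⁻¹
Height gradient: |∂Z/∂n| = 120 m / 519000 m = 2.31×10⁻⁴
On a pressure surface, geostrophic balance gives V_g = (g/f)|∂Z/∂n|:
V_g = 9.81 × 2.31×10⁻⁴ / 1.26×10⁻⁴ = 18.0 m/s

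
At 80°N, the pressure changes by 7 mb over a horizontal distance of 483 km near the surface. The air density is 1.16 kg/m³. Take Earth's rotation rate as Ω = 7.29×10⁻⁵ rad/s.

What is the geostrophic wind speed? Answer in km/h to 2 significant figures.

Coriolis parameter at 80°N:
f = 2Ω sin φ = 2 × 7.29×10⁻⁵ × sin 80° = 1.44×10⁻⁴ s⁻¹
Pressure gradient: |∂P/∂n| = 700 Pa / 483000 m = 1.45×10⁻³ Pa/m
Geostrophic balance (pressure-gradient force = Coriolis force):
V_g = (1/(fρ)) |∂P/∂n| = 1.45×10⁻³ / (1.44×10⁻⁴ × 1.16) = 8.70 m/s
Converting: 8.70 m/s × 3.6 = 31 km/h

31 km/h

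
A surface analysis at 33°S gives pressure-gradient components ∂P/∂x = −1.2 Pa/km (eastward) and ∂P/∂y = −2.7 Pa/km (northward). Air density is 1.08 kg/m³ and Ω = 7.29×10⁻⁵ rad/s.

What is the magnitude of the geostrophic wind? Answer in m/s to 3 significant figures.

34.5 m/s

Coriolis parameter at 33°S:
f = 2Ω sin φ = 2 × 7.29×10⁻⁵ × sin 33° = 7.94×10⁻⁵ s⁻¹
In the Southern Hemisphere f is negative: f = −7.94×10⁻⁵ s⁻¹.
Component geostrophic relations (x east, y north):
u_g = −(1/(fρ)) ∂P/∂y,  v_g = (1/(fρ)) ∂P/∂x
u_g = −(−2.7×10⁻³)/(−7.94×10⁻⁵ × 1.08) = −31.5 m/s;  v_g = (−1.2×10⁻³)/(−7.94×10⁻⁵ × 1.08) = 14.0 m/s
|V_g| = √(u_g² + v_g²) = 34.5 m/s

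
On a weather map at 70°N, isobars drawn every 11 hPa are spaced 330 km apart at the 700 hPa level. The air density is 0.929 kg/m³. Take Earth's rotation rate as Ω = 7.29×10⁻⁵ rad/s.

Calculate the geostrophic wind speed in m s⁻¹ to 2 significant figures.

26 m s⁻¹

Coriolis parameter at 70°N:
f = 2Ω sin φ = 2 × 7.29×10⁻⁵ × sin 70° = 1.37×10⁻⁴ s⁻¹
Pressure gradient: |∂P/∂n| = 1100 Pa / 330000 m = 3.33×10⁻³ Pa/m
Geostrophic balance (pressure-gradient force = Coriolis force):
V_g = (1/(fρ)) |∂P/∂n| = 3.33×10⁻³ / (1.37×10⁻⁴ × 0.929) = 26.2 m/s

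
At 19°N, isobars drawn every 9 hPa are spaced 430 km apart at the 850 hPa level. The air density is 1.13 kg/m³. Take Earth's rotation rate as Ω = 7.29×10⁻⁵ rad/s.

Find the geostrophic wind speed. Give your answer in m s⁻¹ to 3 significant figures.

39.0 m s⁻¹

Coriolis parameter at 19°N:
f = 2Ω sin φ = 2 × 7.29×10⁻⁵ × sin 19° = 4.75×10⁻⁵ s⁻¹
Pressure gradient: |∂P/∂n| = 900 Pa / 430000 m = 2.09×10⁻³ Pa/m
Geostrophic balance (pressure-gradient force = Coriolis force):
V_g = (1/(fρ)) |∂P/∂n| = 2.09×10⁻³ / (4.75×10⁻⁵ × 1.13) = 39.0 m/s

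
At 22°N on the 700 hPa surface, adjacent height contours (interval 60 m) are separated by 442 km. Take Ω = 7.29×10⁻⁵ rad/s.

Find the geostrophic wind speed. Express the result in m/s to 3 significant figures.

Coriolis parameter at 22°N:
f = 2Ω sin φ = 2 × 7.29×10⁻⁵ × sin 22° = 5.46×10⁻⁵ s⁻¹
Height gradient: |∂Z/∂n| = 60 m / 442000 m = 1.36×10⁻⁴
On a pressure surface, geostrophic balance gives V_g = (g/f)|∂Z/∂n|:
V_g = 9.81 × 1.36×10⁻⁴ / 5.46×10⁻⁵ = 24.4 m/s

24.4 m/s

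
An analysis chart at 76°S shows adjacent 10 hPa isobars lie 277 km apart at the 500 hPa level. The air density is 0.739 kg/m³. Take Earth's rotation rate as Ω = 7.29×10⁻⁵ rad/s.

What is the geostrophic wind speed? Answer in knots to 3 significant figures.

Coriolis parameter at 76°S:
f = 2Ω sin φ = 2 × 7.29×10⁻⁵ × sin 76° = 1.41×10⁻⁴ s⁻¹
Pressure gradient: |∂P/∂n| = 1000 Pa / 277000 m = 3.61×10⁻³ Pa/m
Geostrophic balance (pressure-gradient force = Coriolis force):
V_g = (1/(fρ)) |∂P/∂n| = 3.61×10⁻³ / (1.41×10⁻⁴ × 0.739) = 34.5 m/s
Converting: 34.5 m/s × 1.944 = 67.1 knots

67.1 knots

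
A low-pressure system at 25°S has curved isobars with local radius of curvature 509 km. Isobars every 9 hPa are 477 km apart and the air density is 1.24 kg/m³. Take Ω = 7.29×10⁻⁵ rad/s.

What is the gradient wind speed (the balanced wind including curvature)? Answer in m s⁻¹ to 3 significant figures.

Coriolis parameter at 25°S:
f = 2Ω sin φ = 2 × 7.29×10⁻⁵ × sin 25° = 6.16×10⁻⁵ s⁻¹
Pressure gradient: |∂P/∂n| = 900 Pa / 477000 m = 1.89×10⁻³ Pa/m
Geostrophic speed: V_g = |∂P/∂n|/(fρ) = 1.89×10⁻³/(6.16×10⁻⁵ × 1.24) = 24.7 m/s
Around a low, centrifugal force acts outward with Coriolis, so pressure-gradient force balances both:
(1/ρ)|∂P/∂n| = fV + V²/R  →  V² + fR·V − fR·V_g = 0
With fR = 6.16×10⁻⁵ × 509×10³ m = 31.4 m/s:
V = [−fR + √((fR)² + 4 fR V_g)]/2 = [−31.4 + √(31.4² + 4×31.4×24.7)]/2 = 16.3 m/s
Subgeostrophic (V < V_g = 24.7 m/s), as expected around a low.

16.3 m s⁻¹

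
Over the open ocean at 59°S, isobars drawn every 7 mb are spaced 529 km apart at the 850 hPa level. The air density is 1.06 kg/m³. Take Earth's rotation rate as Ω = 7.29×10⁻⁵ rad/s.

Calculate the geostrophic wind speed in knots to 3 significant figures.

Coriolis parameter at 59°S:
f = 2Ω sin φ = 2 × 7.29×10⁻⁵ × sin 59° = 1.25×10⁻⁴ s⁻¹
Pressure gradient: |∂P/∂n| = 700 Pa / 529000 m = 1.32×10⁻³ Pa/m
Geostrophic balance (pressure-gradient force = Coriolis force):
V_g = (1/(fρ)) |∂P/∂n| = 1.32×10⁻³ / (1.25×10⁻⁴ × 1.06) = 9.99 m/s
Converting: 9.99 m/s × 1.944 = 19.4 knots

19.4 knots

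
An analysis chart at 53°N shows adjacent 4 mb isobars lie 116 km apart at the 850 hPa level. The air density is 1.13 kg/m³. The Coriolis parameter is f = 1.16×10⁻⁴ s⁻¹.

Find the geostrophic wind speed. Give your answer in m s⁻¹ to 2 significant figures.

26 m s⁻¹

Pressure gradient: |∂P/∂n| = 400 Pa / 116000 m = 3.45×10⁻³ Pa/m
Geostrophic balance (pressure-gradient force = Coriolis force):
V_g = (1/(fρ)) |∂P/∂n| = 3.45×10⁻³ / (1.16×10⁻⁴ × 1.13) = 26.3 m/s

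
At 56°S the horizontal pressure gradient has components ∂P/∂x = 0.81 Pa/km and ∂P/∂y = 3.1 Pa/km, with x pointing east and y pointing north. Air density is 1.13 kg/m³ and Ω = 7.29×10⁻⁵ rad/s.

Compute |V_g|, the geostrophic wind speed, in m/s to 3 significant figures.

23.5 m/s

Coriolis parameter at 56°S:
f = 2Ω sin φ = 2 × 7.29×10⁻⁵ × sin 56° = 1.21×10⁻⁴ s⁻¹
In the Southern Hemisphere f is negative: f = −1.21×10⁻⁴ s⁻¹.
Component geostrophic relations (x east, y north):
u_g = −(1/(fρ)) ∂P/∂y,  v_g = (1/(fρ)) ∂P/∂x
u_g = −(3.1×10⁻³)/(−1.21×10⁻⁴ × 1.13) = 22.7 m/s;  v_g = (0.81×10⁻³)/(−1.21×10⁻⁴ × 1.13) = −5.93 m/s
|V_g| = √(u_g² + v_g²) = 23.5 m/s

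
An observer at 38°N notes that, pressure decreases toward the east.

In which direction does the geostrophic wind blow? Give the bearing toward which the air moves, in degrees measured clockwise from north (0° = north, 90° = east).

The pressure-gradient force points toward the east (bearing 090°).
Geostrophic balance: in the Northern Hemisphere the Coriolis force deflects motion to the right, so the geostrophic wind blows 90° to the right of the pressure-gradient force (low pressure on the left).
Rotating 090° by 90° clockwise gives 180° — the wind blows toward the south.

180°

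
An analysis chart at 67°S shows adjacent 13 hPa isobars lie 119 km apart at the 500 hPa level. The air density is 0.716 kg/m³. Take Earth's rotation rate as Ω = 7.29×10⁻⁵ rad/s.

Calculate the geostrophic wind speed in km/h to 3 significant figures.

Coriolis parameter at 67°S:
f = 2Ω sin φ = 2 × 7.29×10⁻⁵ × sin 67° = 1.34×10⁻⁴ s⁻¹
Pressure gradient: |∂P/∂n| = 1300 Pa / 119000 m = 1.09×10⁻² Pa/m
Geostrophic balance (pressure-gradient force = Coriolis force):
V_g = (1/(fρ)) |∂P/∂n| = 1.09×10⁻² / (1.34×10⁻⁴ × 0.716) = 114 m/s
Converting: 114 m/s × 3.6 = 409 km/h

409 km/h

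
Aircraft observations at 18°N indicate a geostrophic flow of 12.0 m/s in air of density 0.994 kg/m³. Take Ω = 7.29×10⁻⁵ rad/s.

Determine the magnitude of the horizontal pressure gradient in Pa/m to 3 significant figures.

Coriolis parameter at 18°N:
f = 2Ω sin φ = 2 × 7.29×10⁻⁵ × sin 18° = 4.51×10⁻⁵ s⁻¹
Geostrophic balance rearranged: |∂P/∂n| = f ρ V_g
|∂P/∂n| = 4.51×10⁻⁵ × 0.994 × 12.0 = 5.37×10⁻⁴ Pa/m

5.37×10⁻⁴ Pa/m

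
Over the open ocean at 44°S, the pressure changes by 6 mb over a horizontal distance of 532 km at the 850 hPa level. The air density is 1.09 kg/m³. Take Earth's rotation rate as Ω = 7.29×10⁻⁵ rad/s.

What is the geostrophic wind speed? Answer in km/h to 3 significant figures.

Coriolis parameter at 44°S:
f = 2Ω sin φ = 2 × 7.29×10⁻⁵ × sin 44° = 1.01×10⁻⁴ s⁻¹
Pressure gradient: |∂P/∂n| = 600 Pa / 532000 m = 1.13×10⁻³ Pa/m
Geostrophic balance (pressure-gradient force = Coriolis force):
V_g = (1/(fρ)) |∂P/∂n| = 1.13×10⁻³ / (1.01×10⁻⁴ × 1.09) = 10.2 m/s
Converting: 10.2 m/s × 3.6 = 36.8 km/h

36.8 km/h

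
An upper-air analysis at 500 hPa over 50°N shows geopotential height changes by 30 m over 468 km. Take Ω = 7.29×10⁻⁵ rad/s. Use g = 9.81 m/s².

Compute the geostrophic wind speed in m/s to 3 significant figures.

5.63 m/s

Coriolis parameter at 50°N:
f = 2Ω sin φ = 2 × 7.29×10⁻⁵ × sin 50° = 1.12×10⁻⁴ s⁻¹
Height gradient: |∂Z/∂n| = 30 m / 468000 m = 6.41×10⁻⁵
On a pressure surface, geostrophic balance gives V_g = (g/f)|∂Z/∂n|:
V_g = 9.81 × 6.41×10⁻⁵ / 1.12×10⁻⁴ = 5.63 m/s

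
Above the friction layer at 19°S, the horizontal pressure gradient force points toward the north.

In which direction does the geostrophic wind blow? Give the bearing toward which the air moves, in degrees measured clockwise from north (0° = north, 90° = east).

The pressure-gradient force points toward the north (bearing 000°).
Geostrophic balance: in the Southern Hemisphere the Coriolis force deflects motion to the left, so the geostrophic wind blows 90° to the left of the pressure-gradient force (low pressure on the right).
Rotating 000° by 90° counterclockwise gives 270° — the wind blows toward the west.

270°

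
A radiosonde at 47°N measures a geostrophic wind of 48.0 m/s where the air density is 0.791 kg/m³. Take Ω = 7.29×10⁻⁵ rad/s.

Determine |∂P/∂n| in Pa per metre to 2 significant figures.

Coriolis parameter at 47°N:
f = 2Ω sin φ = 2 × 7.29×10⁻⁵ × sin 47° = 1.07×10⁻⁴ s⁻¹
Geostrophic balance rearranged: |∂P/∂n| = f ρ V_g
|∂P/∂n| = 1.07×10⁻⁴ × 0.791 × 48.0 = 4.05×10⁻³ Pa/m

4.0×10⁻³ Pa/m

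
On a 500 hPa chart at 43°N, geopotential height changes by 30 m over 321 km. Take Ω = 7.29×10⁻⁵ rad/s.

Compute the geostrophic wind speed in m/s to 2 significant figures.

Coriolis parameter at 43°N:
f = 2Ω sin φ = 2 × 7.29×10⁻⁵ × sin 43° = 9.94×10⁻⁵ s⁻¹
Height gradient: |∂Z/∂n| = 30 m / 321000 m = 9.35×10⁻⁵
On a pressure surface, geostrophic balance gives V_g = (g/f)|∂Z/∂n|:
V_g = 9.81 × 9.35×10⁻⁵ / 9.94×10⁻⁵ = 9.22 m/s

9.2 m/s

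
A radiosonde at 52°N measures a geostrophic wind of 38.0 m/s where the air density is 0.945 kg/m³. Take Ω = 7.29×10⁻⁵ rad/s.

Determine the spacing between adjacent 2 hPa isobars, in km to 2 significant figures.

48 km

Coriolis parameter at 52°N:
f = 2Ω sin φ = 2 × 7.29×10⁻⁵ × sin 52° = 1.15×10⁻⁴ s⁻¹
Geostrophic balance rearranged: |∂P/∂n| = f ρ V_g
|∂P/∂n| = 1.15×10⁻⁴ × 0.945 × 38.0 = 4.13×10⁻³ Pa/m
Isobar spacing: Δn = ΔP/|∂P/∂n| = 200 Pa / 4.13×10⁻³ Pa/m = 48476 m ≈ 48 km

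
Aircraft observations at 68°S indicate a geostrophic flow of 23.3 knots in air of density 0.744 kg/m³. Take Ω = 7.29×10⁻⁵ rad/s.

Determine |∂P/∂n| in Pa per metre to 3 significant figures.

Coriolis parameter at 68°S:
f = 2Ω sin φ = 2 × 7.29×10⁻⁵ × sin 68° = 1.35×10⁻⁴ s⁻¹
Wind speed in SI: 23.3 knots = 12.0 m/s
Geostrophic balance rearranged: |∂P/∂n| = f ρ V_g
|∂P/∂n| = 1.35×10⁻⁴ × 0.744 × 12.0 = 1.21×10⁻³ Pa/m

1.21×10⁻³ Pa/m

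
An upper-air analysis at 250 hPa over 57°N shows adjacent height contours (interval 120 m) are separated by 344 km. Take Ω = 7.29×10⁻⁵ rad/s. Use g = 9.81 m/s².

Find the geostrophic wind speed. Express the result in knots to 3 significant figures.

Coriolis parameter at 57°N:
f = 2Ω sin φ = 2 × 7.29×10⁻⁵ × sin 57° = 1.22×10⁻⁴ s⁻¹
Height gradient: |∂Z/∂n| = 120 m / 344000 m = 3.49×10⁻⁴
On a pressure surface, geostrophic balance gives V_g = (g/f)|∂Z/∂n|:
V_g = 9.81 × 3.49×10⁻⁴ / 1.22×10⁻⁴ = 28.0 m/s
Converting: 28.0 m/s × 1.944 = 54.4 knots

54.4 knots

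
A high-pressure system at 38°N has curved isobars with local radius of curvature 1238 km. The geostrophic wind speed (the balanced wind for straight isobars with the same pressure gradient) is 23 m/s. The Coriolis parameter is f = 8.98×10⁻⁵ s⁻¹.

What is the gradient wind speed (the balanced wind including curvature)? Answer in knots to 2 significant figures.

Around a high, pressure-gradient force acts outward with centrifugal, so Coriolis balances both:
fV = (1/ρ)|∂P/∂n| + V²/R  →  V² − fR·V + fR·V_g = 0
With fR = 8.98×10⁻⁵ × 1238×10³ m = 111 m/s:
V = [fR − √((fR)² − 4 fR V_g)]/2 = [111 − √(111² − 4×111×23)]/2 = 32.5 m/s
Supergeostrophic (V > V_g = 23 m/s), as expected around a high.
Converting: 32.5 m/s × 1.944 = 63 knots

63 knots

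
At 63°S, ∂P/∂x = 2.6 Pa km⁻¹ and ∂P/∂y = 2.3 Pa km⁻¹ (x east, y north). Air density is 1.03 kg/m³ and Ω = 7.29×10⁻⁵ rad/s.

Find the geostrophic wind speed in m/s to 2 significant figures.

26 m/s

Coriolis parameter at 63°S:
f = 2Ω sin φ = 2 × 7.29×10⁻⁵ × sin 63° = 1.30×10⁻⁴ s⁻¹
In the Southern Hemisphere f is negative: f = −1.30×10⁻⁴ s⁻¹.
Component geostrophic relations (x east, y north):
u_g = −(1/(fρ)) ∂P/∂y,  v_g = (1/(fρ)) ∂P/∂x
u_g = −(2.3×10⁻³)/(−1.30×10⁻⁴ × 1.03) = 17.2 m/s;  v_g = (2.6×10⁻³)/(−1.30×10⁻⁴ × 1.03) = −19.4 m/s
|V_g| = √(u_g² + v_g²) = 25.9 m/s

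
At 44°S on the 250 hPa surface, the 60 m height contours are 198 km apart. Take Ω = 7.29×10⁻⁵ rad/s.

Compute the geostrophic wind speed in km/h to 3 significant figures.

Coriolis parameter at 44°S:
f = 2Ω sin φ = 2 × 7.29×10⁻⁵ × sin 44° = 1.01×10⁻⁴ s⁻¹
Height gradient: |∂Z/∂n| = 60 m / 198000 m = 3.03×10⁻⁴
On a pressure surface, geostrophic balance gives V_g = (g/f)|∂Z/∂n|:
V_g = 9.81 × 3.03×10⁻⁴ / 1.01×10⁻⁴ = 29.4 m/s
Converting: 29.4 m/s × 3.6 = 106 km/h

106 km/h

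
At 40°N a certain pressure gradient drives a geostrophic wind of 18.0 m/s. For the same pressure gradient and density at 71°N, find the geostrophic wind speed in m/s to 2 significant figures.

12 m/s

With the same pressure gradient and density, V_g ∝ 1/f ∝ 1/sin φ.
V₂ = V₁ · sin φ₁ / sin φ₂ = 18.0 × sin 40° / sin 71°
V₂ = 18.0 × 0.6428/0.9455 = 12 m/s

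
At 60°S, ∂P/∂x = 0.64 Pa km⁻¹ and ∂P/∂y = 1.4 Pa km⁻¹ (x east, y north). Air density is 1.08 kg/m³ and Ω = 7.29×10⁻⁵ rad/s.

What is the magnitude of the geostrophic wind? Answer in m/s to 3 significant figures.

Coriolis parameter at 60°S:
f = 2Ω sin φ = 2 × 7.29×10⁻⁵ × sin 60° = 1.26×10⁻⁴ s⁻¹
In the Southern Hemisphere f is negative: f = −1.26×10⁻⁴ s⁻¹.
Component geostrophic relations (x east, y north):
u_g = −(1/(fρ)) ∂P/∂y,  v_g = (1/(fρ)) ∂P/∂x
u_g = −(1.4×10⁻³)/(−1.26×10⁻⁴ × 1.08) = 10.3 m/s;  v_g = (0.64×10⁻³)/(−1.26×10⁻⁴ × 1.08) = −4.69 m/s
|V_g| = √(u_g² + v_g²) = 11.3 m/s

11.3 m/s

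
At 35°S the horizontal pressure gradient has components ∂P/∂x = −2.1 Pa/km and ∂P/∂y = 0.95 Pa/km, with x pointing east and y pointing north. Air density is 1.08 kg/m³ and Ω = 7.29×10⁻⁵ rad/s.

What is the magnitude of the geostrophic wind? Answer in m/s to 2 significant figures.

Coriolis parameter at 35°S:
f = 2Ω sin φ = 2 × 7.29×10⁻⁵ × sin 35° = 8.36×10⁻⁵ s⁻¹
In the Southern Hemisphere f is negative: f = −8.36×10⁻⁵ s⁻¹.
Component geostrophic relations (x east, y north):
u_g = −(1/(fρ)) ∂P/∂y,  v_g = (1/(fρ)) ∂P/∂x
u_g = −(0.95×10⁻³)/(−8.36×10⁻⁵ × 1.08) = 10.5 m/s;  v_g = (−2.1×10⁻³)/(−8.36×10⁻⁵ × 1.08) = 23.3 m/s
|V_g| = √(u_g² + v_g²) = 25.5 m/s

26 m/s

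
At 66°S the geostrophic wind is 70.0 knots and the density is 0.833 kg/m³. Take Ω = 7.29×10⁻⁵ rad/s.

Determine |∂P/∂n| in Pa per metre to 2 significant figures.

4.0×10⁻³ Pa/m

Coriolis parameter at 66°S:
f = 2Ω sin φ = 2 × 7.29×10⁻⁵ × sin 66° = 1.33×10⁻⁴ s⁻¹
Wind speed in SI: 70.0 knots = 36.0 m/s
Geostrophic balance rearranged: |∂P/∂n| = f ρ V_g
|∂P/∂n| = 1.33×10⁻⁴ × 0.833 × 36.0 = 4.00×10⁻³ Pa/m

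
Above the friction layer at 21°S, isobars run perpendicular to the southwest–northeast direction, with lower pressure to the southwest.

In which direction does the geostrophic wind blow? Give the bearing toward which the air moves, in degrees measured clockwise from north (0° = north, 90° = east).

The pressure-gradient force points toward the southwest (bearing 225°).
Geostrophic balance: in the Southern Hemisphere the Coriolis force deflects motion to the left, so the geostrophic wind blows 90° to the left of the pressure-gradient force (low pressure on the right).
Rotating 225° by 90° counterclockwise gives 135° — the wind blows toward the southeast.

135°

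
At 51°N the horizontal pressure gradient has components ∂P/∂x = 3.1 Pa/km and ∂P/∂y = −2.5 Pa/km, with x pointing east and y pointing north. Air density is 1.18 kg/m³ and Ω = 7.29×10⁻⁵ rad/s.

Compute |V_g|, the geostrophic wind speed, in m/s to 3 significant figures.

Coriolis parameter at 51°N:
f = 2Ω sin φ = 2 × 7.29×10⁻⁵ × sin 51° = 1.13×10⁻⁴ s⁻¹
Component geostrophic relations (x east, y north):
u_g = −(1/(fρ)) ∂P/∂y,  v_g = (1/(fρ)) ∂P/∂x
u_g = −(−2.5×10⁻³)/(1.13×10⁻⁴ × 1.18) = 18.7 m/s;  v_g = (3.1×10⁻³)/(1.13×10⁻⁴ × 1.18) = 23.2 m/s
|V_g| = √(u_g² + v_g²) = 29.8 m/s

29.8 m/s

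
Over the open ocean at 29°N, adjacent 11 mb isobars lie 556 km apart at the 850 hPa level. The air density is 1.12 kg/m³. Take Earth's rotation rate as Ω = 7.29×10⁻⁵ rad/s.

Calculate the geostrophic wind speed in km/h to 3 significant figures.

Coriolis parameter at 29°N:
f = 2Ω sin φ = 2 × 7.29×10⁻⁵ × sin 29° = 7.07×10⁻⁵ s⁻¹
Pressure gradient: |∂P/∂n| = 1100 Pa / 556000 m = 1.98×10⁻³ Pa/m
Geostrophic balance (pressure-gradient force = Coriolis force):
V_g = (1/(fρ)) |∂P/∂n| = 1.98×10⁻³ / (7.07×10⁻⁵ × 1.12) = 25.0 m/s
Converting: 25.0 m/s × 3.6 = 90.0 km/h

90.0 km/h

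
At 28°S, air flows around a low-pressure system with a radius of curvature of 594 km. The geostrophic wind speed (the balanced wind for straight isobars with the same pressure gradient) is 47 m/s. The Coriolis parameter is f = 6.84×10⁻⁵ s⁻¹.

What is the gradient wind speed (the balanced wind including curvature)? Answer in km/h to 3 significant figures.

100 km/h

Around a low, centrifugal force acts outward with Coriolis, so pressure-gradient force balances both:
(1/ρ)|∂P/∂n| = fV + V²/R  →  V² + fR·V − fR·V_g = 0
With fR = 6.84×10⁻⁵ × 594×10³ m = 40.6 m/s:
V = [−fR + √((fR)² + 4 fR V_g)]/2 = [−40.6 + √(40.6² + 4×40.6×47)]/2 = 27.9 m/s
Subgeostrophic (V < V_g = 47 m/s), as expected around a low.
Converting: 27.9 m/s × 3.6 = 100 km/h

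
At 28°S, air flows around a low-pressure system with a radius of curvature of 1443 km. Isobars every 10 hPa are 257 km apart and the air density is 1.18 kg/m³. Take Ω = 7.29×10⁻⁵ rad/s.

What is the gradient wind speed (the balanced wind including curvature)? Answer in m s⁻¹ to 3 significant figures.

Coriolis parameter at 28°S:
f = 2Ω sin φ = 2 × 7.29×10⁻⁵ × sin 28° = 6.84×10⁻⁵ s⁻¹
Pressure gradient: |∂P/∂n| = 1000 Pa / 257000 m = 3.89×10⁻³ Pa/m
Geostrophic speed: V_g = |∂P/∂n|/(fρ) = 3.89×10⁻³/(6.84×10⁻⁵ × 1.18) = 48.2 m/s
Around a low, centrifugal force acts outward with Coriolis, so pressure-gradient force balances both:
(1/ρ)|∂P/∂n| = fV + V²/R  →  V² + fR·V − fR·V_g = 0
With fR = 6.84×10⁻⁵ × 1443×10³ m = 98.8 m/s:
V = [−fR + √((fR)² + 4 fR V_g)]/2 = [−98.8 + √(98.8² + 4×98.8×48.2)]/2 = 35.5 m/s
Subgeostrophic (V < V_g = 48.2 m/s), as expected around a low.

35.5 m s⁻¹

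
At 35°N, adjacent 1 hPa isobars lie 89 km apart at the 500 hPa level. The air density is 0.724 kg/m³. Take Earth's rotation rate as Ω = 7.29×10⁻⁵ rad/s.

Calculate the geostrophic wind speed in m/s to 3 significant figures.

Coriolis parameter at 35°N:
f = 2Ω sin φ = 2 × 7.29×10⁻⁵ × sin 35° = 8.36×10⁻⁵ s⁻¹
Pressure gradient: |∂P/∂n| = 100 Pa / 89000 m = 1.12×10⁻³ Pa/m
Geostrophic balance (pressure-gradient force = Coriolis force):
V_g = (1/(fρ)) |∂P/∂n| = 1.12×10⁻³ / (8.36×10⁻⁵ × 0.724) = 18.6 m/s

18.6 m/s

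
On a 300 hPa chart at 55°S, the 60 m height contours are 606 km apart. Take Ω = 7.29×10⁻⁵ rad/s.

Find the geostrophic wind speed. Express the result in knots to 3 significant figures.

15.8 knots

Coriolis parameter at 55°S:
f = 2Ω sin φ = 2 × 7.29×10⁻⁵ × sin 55° = 1.19×10⁻⁴ s⁻¹
Height gradient: |∂Z/∂n| = 60 m / 606000 m = 9.90×10⁻⁵
On a pressure surface, geostrophic balance gives V_g = (g/f)|∂Z/∂n|:
V_g = 9.81 × 9.90×10⁻⁵ / 1.19×10⁻⁴ = 8.13 m/s
Converting: 8.13 m/s × 1.944 = 15.8 knots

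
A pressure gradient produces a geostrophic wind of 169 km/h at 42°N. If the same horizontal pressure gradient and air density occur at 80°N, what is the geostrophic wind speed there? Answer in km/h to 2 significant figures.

With the same pressure gradient and density, V_g ∝ 1/f ∝ 1/sin φ.
V₂ = V₁ · sin φ₁ / sin φ₂ = 169 × sin 42° / sin 80°
V₂ = 169 × 0.6691/0.9848 = 110 km/h

110 km/h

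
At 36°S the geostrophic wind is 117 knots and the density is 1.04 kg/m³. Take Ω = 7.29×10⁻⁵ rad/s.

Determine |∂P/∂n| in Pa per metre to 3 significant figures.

Coriolis parameter at 36°S:
f = 2Ω sin φ = 2 × 7.29×10⁻⁵ × sin 36° = 8.57×10⁻⁵ s⁻¹
Wind speed in SI: 117 knots = 60.2 m/s
Geostrophic balance rearranged: |∂P/∂n| = f ρ V_g
|∂P/∂n| = 8.57×10⁻⁵ × 1.04 × 60.2 = 5.36×10⁻³ Pa/m

5.36×10⁻³ Pa/m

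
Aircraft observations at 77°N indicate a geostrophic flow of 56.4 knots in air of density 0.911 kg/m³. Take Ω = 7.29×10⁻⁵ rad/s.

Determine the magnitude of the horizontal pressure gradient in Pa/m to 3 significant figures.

Coriolis parameter at 77°N:
f = 2Ω sin φ = 2 × 7.29×10⁻⁵ × sin 77° = 1.42×10⁻⁴ s⁻¹
Wind speed in SI: 56.4 knots = 29.0 m/s
Geostrophic balance rearranged: |∂P/∂n| = f ρ V_g
|∂P/∂n| = 1.42×10⁻⁴ × 0.911 × 29.0 = 3.76×10⁻³ Pa/m

3.76×10⁻³ Pa/m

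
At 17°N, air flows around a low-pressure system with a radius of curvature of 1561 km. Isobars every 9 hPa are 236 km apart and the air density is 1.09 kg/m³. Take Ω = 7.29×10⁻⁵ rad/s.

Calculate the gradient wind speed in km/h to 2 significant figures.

170 km/h

Coriolis parameter at 17°N:
f = 2Ω sin φ = 2 × 7.29×10⁻⁵ × sin 17° = 4.26×10⁻⁵ s⁻¹
Pressure gradient: |∂P/∂n| = 900 Pa / 236000 m = 3.81×10⁻³ Pa/m
Geostrophic speed: V_g = |∂P/∂n|/(fρ) = 3.81×10⁻³/(4.26×10⁻⁵ × 1.09) = 82.1 m/s
Around a low, centrifugal force acts outward with Coriolis, so pressure-gradient force balances both:
(1/ρ)|∂P/∂n| = fV + V²/R  →  V² + fR·V − fR·V_g = 0
With fR = 4.26×10⁻⁵ × 1561×10³ m = 66.5 m/s:
V = [−fR + √((fR)² + 4 fR V_g)]/2 = [−66.5 + √(66.5² + 4×66.5×82.1)]/2 = 47.8 m/s
Subgeostrophic (V < V_g = 82.1 m/s), as expected around a low.
Converting: 47.8 m/s × 3.6 = 170 km/h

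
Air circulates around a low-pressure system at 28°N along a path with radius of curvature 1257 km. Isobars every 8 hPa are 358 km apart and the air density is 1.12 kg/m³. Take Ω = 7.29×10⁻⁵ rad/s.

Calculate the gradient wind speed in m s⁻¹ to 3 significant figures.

Coriolis parameter at 28°N:
f = 2Ω sin φ = 2 × 7.29×10⁻⁵ × sin 28° = 6.84×10⁻⁵ s⁻¹
Pressure gradient: |∂P/∂n| = 800 Pa / 358000 m = 2.23×10⁻³ Pa/m
Geostrophic speed: V_g = |∂P/∂n|/(fρ) = 2.23×10⁻³/(6.84×10⁻⁵ × 1.12) = 29.1 m/s
Around a low, centrifugal force acts outward with Coriolis, so pressure-gradient force balances both:
(1/ρ)|∂P/∂n| = fV + V²/R  →  V² + fR·V − fR·V_g = 0
With fR = 6.84×10⁻⁵ × 1257×10³ m = 86.0 m/s:
V = [−fR + √((fR)² + 4 fR V_g)]/2 = [−86.0 + √(86.0² + 4×86.0×29.1)]/2 = 23 m/s
Subgeostrophic (V < V_g = 29.1 m/s), as expected around a low.

23.0 m s⁻¹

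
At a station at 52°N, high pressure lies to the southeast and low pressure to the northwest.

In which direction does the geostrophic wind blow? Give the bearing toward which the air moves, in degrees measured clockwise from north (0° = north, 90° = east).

045°

The pressure-gradient force points toward the northwest (bearing 315°).
Geostrophic balance: in the Northern Hemisphere the Coriolis force deflects motion to the right, so the geostrophic wind blows 90° to the right of the pressure-gradient force (low pressure on the left).
Rotating 315° by 90° clockwise gives 045° — the wind blows toward the northeast.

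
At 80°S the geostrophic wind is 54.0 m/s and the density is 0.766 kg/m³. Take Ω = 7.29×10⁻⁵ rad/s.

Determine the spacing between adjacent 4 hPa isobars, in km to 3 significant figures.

67.3 km

Coriolis parameter at 80°S:
f = 2Ω sin φ = 2 × 7.29×10⁻⁵ × sin 80° = 1.44×10⁻⁴ s⁻¹
Geostrophic balance rearranged: |∂P/∂n| = f ρ V_g
|∂P/∂n| = 1.44×10⁻⁴ × 0.766 × 54.0 = 5.94×10⁻³ Pa/m
Isobar spacing: Δn = ΔP/|∂P/∂n| = 400 Pa / 5.94×10⁻³ Pa/m = 67349 m ≈ 67.3 km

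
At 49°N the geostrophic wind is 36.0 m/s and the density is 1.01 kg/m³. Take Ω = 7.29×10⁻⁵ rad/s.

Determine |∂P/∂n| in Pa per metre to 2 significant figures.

4.0×10⁻³ Pa/m

Coriolis parameter at 49°N:
f = 2Ω sin φ = 2 × 7.29×10⁻⁵ × sin 49° = 1.10×10⁻⁴ s⁻¹
Geostrophic balance rearranged: |∂P/∂n| = f ρ V_g
|∂P/∂n| = 1.10×10⁻⁴ × 1.01 × 36.0 = 4.00×10⁻³ Pa/m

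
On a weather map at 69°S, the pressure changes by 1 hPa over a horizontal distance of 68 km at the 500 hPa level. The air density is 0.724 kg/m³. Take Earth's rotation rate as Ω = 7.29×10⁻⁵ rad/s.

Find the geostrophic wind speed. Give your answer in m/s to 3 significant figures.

Coriolis parameter at 69°S:
f = 2Ω sin φ = 2 × 7.29×10⁻⁵ × sin 69° = 1.36×10⁻⁴ s⁻¹
Pressure gradient: |∂P/∂n| = 100 Pa / 68000 m = 1.47×10⁻³ Pa/m
Geostrophic balance (pressure-gradient force = Coriolis force):
V_g = (1/(fρ)) |∂P/∂n| = 1.47×10⁻³ / (1.36×10⁻⁴ × 0.724) = 14.9 m/s

14.9 m/s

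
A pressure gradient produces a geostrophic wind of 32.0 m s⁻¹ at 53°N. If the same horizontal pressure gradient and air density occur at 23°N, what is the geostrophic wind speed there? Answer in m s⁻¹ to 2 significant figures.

With the same pressure gradient and density, V_g ∝ 1/f ∝ 1/sin φ.
V₂ = V₁ · sin φ₁ / sin φ₂ = 32.0 × sin 53° / sin 23°
V₂ = 32.0 × 0.7986/0.3907 = 65 m s⁻¹

65 m s⁻¹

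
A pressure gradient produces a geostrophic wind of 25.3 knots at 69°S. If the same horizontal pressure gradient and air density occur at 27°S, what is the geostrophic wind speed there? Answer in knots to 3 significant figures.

52.0 knots

With the same pressure gradient and density, V_g ∝ 1/f ∝ 1/sin φ.
V₂ = V₁ · sin φ₁ / sin φ₂ = 25.3 × sin 69° / sin 27°
V₂ = 25.3 × 0.9336/0.4540 = 52.0 knots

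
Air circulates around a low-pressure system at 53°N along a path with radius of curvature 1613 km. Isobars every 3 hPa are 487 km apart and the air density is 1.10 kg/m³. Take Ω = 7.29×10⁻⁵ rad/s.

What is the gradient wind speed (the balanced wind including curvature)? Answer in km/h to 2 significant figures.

Coriolis parameter at 53°N:
f = 2Ω sin φ = 2 × 7.29×10⁻⁵ × sin 53° = 1.16×10⁻⁴ s⁻¹
Pressure gradient: |∂P/∂n| = 300 Pa / 487000 m = 6.16×10⁻⁴ Pa/m
Geostrophic speed: V_g = |∂P/∂n|/(fρ) = 6.16×10⁻⁴/(1.16×10⁻⁴ × 1.10) = 4.81 m/s
Around a low, centrifugal force acts outward with Coriolis, so pressure-gradient force balances both:
(1/ρ)|∂P/∂n| = fV + V²/R  →  V² + fR·V − fR·V_g = 0
With fR = 1.16×10⁻⁴ × 1613×10³ m = 188 m/s:
V = [−fR + √((fR)² + 4 fR V_g)]/2 = [−188 + √(188² + 4×188×4.81)]/2 = 4.69 m/s
Subgeostrophic (V < V_g = 4.81 m/s), as expected around a low.
Converting: 4.69 m/s × 3.6 = 17 km/h

17 km/h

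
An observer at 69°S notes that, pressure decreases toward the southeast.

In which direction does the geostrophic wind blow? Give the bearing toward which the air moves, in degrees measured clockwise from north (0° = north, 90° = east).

045°

The pressure-gradient force points toward the southeast (bearing 135°).
Geostrophic balance: in the Southern Hemisphere the Coriolis force deflects motion to the left, so the geostrophic wind blows 90° to the left of the pressure-gradient force (low pressure on the right).
Rotating 135° by 90° counterclockwise gives 045° — the wind blows toward the northeast.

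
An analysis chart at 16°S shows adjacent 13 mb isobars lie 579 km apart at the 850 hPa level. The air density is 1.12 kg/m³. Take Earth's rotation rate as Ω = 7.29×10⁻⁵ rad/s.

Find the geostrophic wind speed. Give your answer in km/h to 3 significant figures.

Coriolis parameter at 16°S:
f = 2Ω sin φ = 2 × 7.29×10⁻⁵ × sin 16° = 4.02×10⁻⁵ s⁻¹
Pressure gradient: |∂P/∂n| = 1300 Pa / 579000 m = 2.25×10⁻³ Pa/m
Geostrophic balance (pressure-gradient force = Coriolis force):
V_g = (1/(fρ)) |∂P/∂n| = 2.25×10⁻³ / (4.02×10⁻⁵ × 1.12) = 49.9 m/s
Converting: 49.9 m/s × 3.6 = 180 km/h

180 km/h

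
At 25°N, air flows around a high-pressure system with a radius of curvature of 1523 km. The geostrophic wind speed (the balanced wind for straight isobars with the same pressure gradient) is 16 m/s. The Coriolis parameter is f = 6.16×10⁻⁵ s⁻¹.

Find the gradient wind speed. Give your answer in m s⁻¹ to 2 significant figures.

Around a high, pressure-gradient force acts outward with centrifugal, so Coriolis balances both:
fV = (1/ρ)|∂P/∂n| + V²/R  →  V² − fR·V + fR·V_g = 0
With fR = 6.16×10⁻⁵ × 1523×10³ m = 93.8 m/s:
V = [fR − √((fR)² − 4 fR V_g)]/2 = [93.8 − √(93.8² − 4×93.8×16)]/2 = 20.5 m/s
Supergeostrophic (V > V_g = 16 m/s), as expected around a high.

20 m s⁻¹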